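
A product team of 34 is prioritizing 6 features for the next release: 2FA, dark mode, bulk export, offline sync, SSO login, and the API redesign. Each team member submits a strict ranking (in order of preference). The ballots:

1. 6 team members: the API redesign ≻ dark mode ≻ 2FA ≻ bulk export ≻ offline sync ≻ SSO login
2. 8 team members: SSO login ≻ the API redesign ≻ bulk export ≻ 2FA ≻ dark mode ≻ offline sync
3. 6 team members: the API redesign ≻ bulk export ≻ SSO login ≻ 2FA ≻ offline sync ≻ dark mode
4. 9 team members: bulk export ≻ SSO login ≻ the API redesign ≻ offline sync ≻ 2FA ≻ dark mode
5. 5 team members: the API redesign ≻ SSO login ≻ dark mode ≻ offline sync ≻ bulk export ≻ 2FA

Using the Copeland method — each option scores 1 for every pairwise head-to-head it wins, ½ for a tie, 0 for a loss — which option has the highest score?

2FA: beats dark mode and offline sync; loses to bulk export, SSO login, and the API redesign → score 2.
dark mode: beats offline sync; loses to 2FA, bulk export, SSO login, and the API redesign → score 1.
bulk export: beats 2FA, dark mode, offline sync, and SSO login; loses to the API redesign → score 4.
offline sync: loses to 2FA, dark mode, bulk export, SSO login, and the API redesign → score 0.
SSO login: beats 2FA, dark mode, and offline sync; ties the API redesign; loses to bulk export → score 3.5.
the API redesign: beats 2FA, dark mode, bulk export, and offline sync; ties SSO login → score 4.5.
the API redesign has the best pairwise record.

the API redesign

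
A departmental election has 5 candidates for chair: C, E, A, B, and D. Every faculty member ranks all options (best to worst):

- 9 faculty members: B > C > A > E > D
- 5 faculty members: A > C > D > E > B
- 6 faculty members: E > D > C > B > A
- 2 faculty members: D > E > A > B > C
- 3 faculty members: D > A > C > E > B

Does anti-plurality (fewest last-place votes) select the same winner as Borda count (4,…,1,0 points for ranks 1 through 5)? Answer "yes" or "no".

no

Anti-plurality — last-place votes: C 2, E 0, A 6, B 8, D 9. Winner: E.
Borda — scores: C 60, E 47, A 51, B 44, D 48. Winner: C.
The two methods disagree.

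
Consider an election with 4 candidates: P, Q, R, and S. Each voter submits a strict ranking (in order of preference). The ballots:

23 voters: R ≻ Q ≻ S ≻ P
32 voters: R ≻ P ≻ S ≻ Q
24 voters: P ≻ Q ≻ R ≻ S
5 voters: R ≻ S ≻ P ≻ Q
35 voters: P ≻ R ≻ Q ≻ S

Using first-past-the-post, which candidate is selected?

First-place votes: P 59, Q 0, R 60, S 0.
R has the most first-place votes.

R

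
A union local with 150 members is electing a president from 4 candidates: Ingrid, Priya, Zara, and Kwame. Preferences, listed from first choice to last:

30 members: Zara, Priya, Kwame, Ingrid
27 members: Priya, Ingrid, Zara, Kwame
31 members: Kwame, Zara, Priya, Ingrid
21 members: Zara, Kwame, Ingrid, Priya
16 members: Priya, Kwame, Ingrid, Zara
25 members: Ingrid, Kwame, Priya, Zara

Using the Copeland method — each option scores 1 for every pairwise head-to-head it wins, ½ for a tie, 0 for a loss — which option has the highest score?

Zara

Ingrid: loses to Priya, Zara, and Kwame → score 0.
Priya: beats Ingrid; loses to Zara and Kwame → score 1.
Zara: beats Ingrid, Priya, and Kwame → score 3.
Kwame: beats Ingrid and Priya; loses to Zara → score 2.
Zara has the best pairwise record.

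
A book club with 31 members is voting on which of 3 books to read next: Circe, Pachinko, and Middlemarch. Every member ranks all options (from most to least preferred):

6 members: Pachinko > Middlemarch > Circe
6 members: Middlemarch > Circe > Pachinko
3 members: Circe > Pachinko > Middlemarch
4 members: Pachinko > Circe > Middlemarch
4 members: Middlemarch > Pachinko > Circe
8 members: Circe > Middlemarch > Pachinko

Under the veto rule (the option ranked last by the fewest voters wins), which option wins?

Middlemarch

Last-place votes: Circe 10, Pachinko 14, Middlemarch 7.
Middlemarch is ranked last by the fewest voters, so Middlemarch wins.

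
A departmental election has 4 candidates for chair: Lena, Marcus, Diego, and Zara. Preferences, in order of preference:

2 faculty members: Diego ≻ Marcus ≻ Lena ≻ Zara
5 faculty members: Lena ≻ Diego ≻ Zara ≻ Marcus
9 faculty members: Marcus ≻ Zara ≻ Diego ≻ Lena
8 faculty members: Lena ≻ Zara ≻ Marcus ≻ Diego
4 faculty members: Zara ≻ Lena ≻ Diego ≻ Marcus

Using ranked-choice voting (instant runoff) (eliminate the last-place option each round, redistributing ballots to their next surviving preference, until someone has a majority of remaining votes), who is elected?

Lena

Round 1: Lena 13, Marcus 9, Diego 2, Zara 4. Eliminate Diego.
Round 2: Lena 13, Marcus 11, Zara 4. Eliminate Zara.
Round 3: Lena 17, Marcus 11. Lena has a majority.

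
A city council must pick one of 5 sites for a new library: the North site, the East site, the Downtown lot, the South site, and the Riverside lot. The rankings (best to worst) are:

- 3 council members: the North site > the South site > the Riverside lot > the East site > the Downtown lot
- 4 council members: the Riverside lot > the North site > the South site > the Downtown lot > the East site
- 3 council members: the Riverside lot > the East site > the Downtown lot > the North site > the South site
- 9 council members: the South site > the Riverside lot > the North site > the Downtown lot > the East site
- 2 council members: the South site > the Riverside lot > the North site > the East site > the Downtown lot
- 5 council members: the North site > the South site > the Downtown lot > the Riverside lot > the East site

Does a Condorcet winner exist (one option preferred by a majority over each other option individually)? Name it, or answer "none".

none

Checking pairwise contests:
the Riverside lot beats the North site 18–8.
the North site beats the East site 23–3.
the North site beats the Downtown lot 23–3.
the North site beats the South site 15–11.
the South site beats the Riverside lot 19–7.
Every option loses at least one head-to-head, so there is no Condorcet winner.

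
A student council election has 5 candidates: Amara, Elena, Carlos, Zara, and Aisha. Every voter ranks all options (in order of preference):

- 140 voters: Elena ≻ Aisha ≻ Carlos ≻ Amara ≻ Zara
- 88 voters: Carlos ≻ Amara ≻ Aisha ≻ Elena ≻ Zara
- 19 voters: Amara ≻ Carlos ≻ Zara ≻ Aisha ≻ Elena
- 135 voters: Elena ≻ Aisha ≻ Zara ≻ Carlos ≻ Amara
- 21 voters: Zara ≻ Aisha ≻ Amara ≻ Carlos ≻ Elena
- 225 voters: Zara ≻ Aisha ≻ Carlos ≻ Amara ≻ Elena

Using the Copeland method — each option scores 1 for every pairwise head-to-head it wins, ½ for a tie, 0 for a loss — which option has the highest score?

Aisha

Amara: beats Elena; loses to Carlos, Zara, and Aisha → score 1.
Elena: beats Zara; loses to Amara, Carlos, and Aisha → score 1.
Carlos: beats Amara and Elena; loses to Zara and Aisha → score 2.
Zara: beats Amara and Carlos; loses to Elena and Aisha → score 2.
Aisha: beats Amara, Elena, Carlos, and Zara → score 4.
Aisha has the best pairwise record.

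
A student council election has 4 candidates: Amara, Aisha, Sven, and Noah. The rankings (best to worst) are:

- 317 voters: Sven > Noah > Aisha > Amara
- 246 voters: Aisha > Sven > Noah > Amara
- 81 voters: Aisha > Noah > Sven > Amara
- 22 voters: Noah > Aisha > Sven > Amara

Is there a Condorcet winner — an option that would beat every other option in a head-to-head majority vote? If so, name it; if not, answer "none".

none

Checking pairwise contests:
Aisha beats Amara 666–0.
Noah beats Aisha 339–327.
Aisha beats Sven 349–317.
Sven beats Noah 563–103.
Every option loses at least one head-to-head, so there is no Condorcet winner.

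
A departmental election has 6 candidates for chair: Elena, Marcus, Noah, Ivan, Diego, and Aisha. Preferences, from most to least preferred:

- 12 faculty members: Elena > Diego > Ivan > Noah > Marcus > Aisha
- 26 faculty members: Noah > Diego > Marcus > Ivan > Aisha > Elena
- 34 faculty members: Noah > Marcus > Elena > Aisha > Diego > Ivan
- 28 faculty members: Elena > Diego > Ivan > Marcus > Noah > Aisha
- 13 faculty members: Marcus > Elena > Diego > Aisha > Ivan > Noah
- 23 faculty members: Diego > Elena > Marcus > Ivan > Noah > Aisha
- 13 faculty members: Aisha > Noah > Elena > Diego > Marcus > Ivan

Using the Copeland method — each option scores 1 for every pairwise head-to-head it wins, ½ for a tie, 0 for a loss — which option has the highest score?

Elena

Elena: beats Marcus, Noah, Ivan, Diego, and Aisha → score 5.
Marcus: beats Ivan and Aisha; loses to Elena, Noah, and Diego → score 2.
Noah: beats Marcus and Aisha; loses to Elena, Ivan, and Diego → score 2.
Ivan: beats Noah and Aisha; loses to Elena, Marcus, and Diego → score 2.
Diego: beats Marcus, Noah, Ivan, and Aisha; loses to Elena → score 4.
Aisha: loses to Elena, Marcus, Noah, Ivan, and Diego → score 0.
Elena has the best pairwise record.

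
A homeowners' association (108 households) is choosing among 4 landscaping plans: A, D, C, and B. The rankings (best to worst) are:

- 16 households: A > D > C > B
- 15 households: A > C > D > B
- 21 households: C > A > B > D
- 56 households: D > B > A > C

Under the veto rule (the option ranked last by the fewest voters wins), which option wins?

Last-place votes: A 0, D 21, C 56, B 31.
A is ranked last by the fewest voters, so A wins.

A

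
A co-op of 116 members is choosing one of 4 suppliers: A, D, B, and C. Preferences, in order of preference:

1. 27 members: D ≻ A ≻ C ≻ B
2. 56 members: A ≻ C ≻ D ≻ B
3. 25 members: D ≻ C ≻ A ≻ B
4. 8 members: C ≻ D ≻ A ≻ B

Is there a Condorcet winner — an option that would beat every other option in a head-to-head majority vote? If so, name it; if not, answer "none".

Checking pairwise contests:
D beats A 60–56.
C beats D 64–52.
A beats B 116–0.
A beats C 83–33.
Every option loses at least one head-to-head, so there is no Condorcet winner.

none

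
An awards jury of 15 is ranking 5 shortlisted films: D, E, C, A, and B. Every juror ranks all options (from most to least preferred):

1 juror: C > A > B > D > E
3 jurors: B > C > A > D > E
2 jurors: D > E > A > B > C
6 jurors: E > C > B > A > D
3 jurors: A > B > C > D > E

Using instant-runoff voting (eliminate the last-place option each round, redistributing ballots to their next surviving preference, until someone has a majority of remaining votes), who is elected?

E

Round 1: D 2, E 6, C 1, A 3, B 3. Eliminate C.
Round 2: D 2, E 6, A 4, B 3. Eliminate D.
Round 3: E 8, A 4, B 3. E has a majority.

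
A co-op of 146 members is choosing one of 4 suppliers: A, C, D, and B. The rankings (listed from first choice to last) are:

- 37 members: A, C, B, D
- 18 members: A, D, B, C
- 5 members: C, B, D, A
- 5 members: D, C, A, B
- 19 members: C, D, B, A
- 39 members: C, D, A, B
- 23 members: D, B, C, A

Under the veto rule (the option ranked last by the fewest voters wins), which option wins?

Last-place votes: A 47, C 18, D 37, B 44.
C is ranked last by the fewest voters, so C wins.

C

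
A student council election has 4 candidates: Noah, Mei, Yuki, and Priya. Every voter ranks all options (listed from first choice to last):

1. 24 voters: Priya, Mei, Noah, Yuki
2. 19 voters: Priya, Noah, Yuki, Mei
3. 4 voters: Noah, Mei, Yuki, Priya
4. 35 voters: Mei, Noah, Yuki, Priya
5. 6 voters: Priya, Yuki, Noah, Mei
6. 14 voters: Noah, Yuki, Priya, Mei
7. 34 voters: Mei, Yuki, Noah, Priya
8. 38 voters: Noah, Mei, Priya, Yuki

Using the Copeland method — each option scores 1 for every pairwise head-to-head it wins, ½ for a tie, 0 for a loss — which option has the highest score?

Noah: beats Yuki and Priya; loses to Mei → score 2.
Mei: beats Noah, Yuki, and Priya → score 3.
Yuki: ties Priya; loses to Noah and Mei → score 0.5.
Priya: ties Yuki; loses to Noah and Mei → score 0.5.
Mei has the best pairwise record.

Mei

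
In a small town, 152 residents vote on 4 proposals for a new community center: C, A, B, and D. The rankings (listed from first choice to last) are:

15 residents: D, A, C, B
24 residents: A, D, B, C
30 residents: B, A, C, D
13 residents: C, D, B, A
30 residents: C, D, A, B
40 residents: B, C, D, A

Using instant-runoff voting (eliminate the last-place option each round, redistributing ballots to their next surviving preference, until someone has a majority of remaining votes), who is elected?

B

Round 1: C 43, A 24, B 70, D 15. Eliminate D.
Round 2: C 43, A 39, B 70. Eliminate A.
Round 3: C 58, B 94. B has a majority.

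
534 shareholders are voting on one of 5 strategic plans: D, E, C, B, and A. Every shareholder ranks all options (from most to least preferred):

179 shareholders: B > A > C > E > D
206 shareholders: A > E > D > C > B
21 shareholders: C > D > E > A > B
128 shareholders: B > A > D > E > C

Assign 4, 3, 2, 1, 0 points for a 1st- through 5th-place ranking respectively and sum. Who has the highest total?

A

D: 179·0 + 206·2 + 21·3 + 128·2 = 731
E: 179·1 + 206·3 + 21·2 + 128·1 = 967
C: 179·2 + 206·1 + 21·4 + 128·0 = 648
B: 179·4 + 206·0 + 21·0 + 128·4 = 1228
A: 179·3 + 206·4 + 21·1 + 128·3 = 1766
A has the highest Borda score (1766).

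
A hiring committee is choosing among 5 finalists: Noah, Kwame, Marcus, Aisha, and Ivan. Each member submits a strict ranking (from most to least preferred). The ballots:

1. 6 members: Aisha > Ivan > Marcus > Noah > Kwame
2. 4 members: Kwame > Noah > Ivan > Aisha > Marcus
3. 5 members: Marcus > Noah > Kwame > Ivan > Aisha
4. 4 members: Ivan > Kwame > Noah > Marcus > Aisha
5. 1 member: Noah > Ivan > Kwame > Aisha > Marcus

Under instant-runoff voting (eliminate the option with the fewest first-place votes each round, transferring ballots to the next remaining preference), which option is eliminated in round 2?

Kwame

Round 1: Noah 1, Kwame 4, Marcus 5, Aisha 6, Ivan 4. Eliminate Noah.
Round 2: Kwame 4, Marcus 5, Aisha 6, Ivan 5. Eliminate Kwame.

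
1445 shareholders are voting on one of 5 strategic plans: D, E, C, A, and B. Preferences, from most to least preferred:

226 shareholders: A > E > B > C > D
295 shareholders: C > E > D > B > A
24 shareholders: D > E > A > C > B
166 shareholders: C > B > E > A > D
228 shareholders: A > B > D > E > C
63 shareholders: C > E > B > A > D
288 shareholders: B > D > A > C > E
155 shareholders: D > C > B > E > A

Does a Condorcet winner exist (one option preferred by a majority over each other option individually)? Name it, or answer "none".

B vs D: 971–474 for B.
B vs E: 837–608 for B.
B vs C: 742–703 for B.
B vs A: 967–478 for B.
B beats every other option head-to-head.

B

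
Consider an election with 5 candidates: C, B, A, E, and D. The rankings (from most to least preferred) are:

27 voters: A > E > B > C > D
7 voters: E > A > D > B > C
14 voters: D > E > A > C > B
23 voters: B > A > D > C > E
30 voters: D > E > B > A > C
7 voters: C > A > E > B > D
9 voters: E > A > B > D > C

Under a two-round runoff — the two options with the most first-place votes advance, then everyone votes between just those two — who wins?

Round 1 first-place votes: C 7, B 23, A 27, E 16, D 44.
D and A advance.
Runoff: D is preferred to A by 44 voters; A by 73.
A wins the runoff.

A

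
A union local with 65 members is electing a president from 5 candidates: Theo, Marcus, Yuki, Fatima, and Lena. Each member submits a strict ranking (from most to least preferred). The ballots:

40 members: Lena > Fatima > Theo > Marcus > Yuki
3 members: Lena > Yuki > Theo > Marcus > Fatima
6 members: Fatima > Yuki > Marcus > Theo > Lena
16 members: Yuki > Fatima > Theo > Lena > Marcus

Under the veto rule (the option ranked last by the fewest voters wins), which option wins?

Last-place votes: Theo 0, Marcus 16, Yuki 40, Fatima 3, Lena 6.
Theo is ranked last by the fewest voters, so Theo wins.

Theo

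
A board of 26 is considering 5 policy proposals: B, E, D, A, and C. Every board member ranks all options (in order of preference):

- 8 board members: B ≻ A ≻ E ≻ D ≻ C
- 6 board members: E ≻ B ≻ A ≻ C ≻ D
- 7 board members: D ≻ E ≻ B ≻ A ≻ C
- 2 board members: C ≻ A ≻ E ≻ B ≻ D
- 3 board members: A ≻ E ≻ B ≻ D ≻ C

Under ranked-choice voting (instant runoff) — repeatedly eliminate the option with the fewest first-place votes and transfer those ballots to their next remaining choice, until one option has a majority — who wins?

Round 1: B 8, E 6, D 7, A 3, C 2. Eliminate C.
Round 2: B 8, E 6, D 7, A 5. Eliminate A.
Round 3: B 8, E 11, D 7. Eliminate D.
Round 4: B 8, E 18. E has a majority.

E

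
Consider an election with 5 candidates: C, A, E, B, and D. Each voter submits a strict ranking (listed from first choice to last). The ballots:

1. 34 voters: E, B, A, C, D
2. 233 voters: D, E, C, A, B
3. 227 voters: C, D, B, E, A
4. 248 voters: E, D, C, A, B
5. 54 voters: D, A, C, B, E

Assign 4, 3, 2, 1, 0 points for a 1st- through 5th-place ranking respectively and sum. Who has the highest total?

D

C: 34·1 + 233·2 + 227·4 + 248·2 + 54·2 = 2012
A: 34·2 + 233·1 + 227·0 + 248·1 + 54·3 = 711
E: 34·4 + 233·3 + 227·1 + 248·4 + 54·0 = 2054
B: 34·3 + 233·0 + 227·2 + 248·0 + 54·1 = 610
D: 34·0 + 233·4 + 227·3 + 248·3 + 54·4 = 2573
D has the highest Borda score (2573).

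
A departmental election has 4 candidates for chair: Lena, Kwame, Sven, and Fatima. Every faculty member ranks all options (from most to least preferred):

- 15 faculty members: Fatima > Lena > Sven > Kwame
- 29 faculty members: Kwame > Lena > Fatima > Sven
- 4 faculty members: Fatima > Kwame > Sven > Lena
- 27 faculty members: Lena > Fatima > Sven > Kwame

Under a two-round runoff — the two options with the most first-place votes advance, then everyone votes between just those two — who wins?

Lena

Round 1 first-place votes: Lena 27, Kwame 29, Sven 0, Fatima 19.
Kwame and Lena advance.
Runoff: Kwame is preferred to Lena by 33 voters; Lena by 42.
Lena wins the runoff.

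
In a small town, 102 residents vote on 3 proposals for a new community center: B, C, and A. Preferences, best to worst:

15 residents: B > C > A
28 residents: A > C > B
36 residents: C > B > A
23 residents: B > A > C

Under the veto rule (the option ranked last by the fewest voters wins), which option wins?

C

Last-place votes: B 28, C 23, A 51.
C is ranked last by the fewest voters, so C wins.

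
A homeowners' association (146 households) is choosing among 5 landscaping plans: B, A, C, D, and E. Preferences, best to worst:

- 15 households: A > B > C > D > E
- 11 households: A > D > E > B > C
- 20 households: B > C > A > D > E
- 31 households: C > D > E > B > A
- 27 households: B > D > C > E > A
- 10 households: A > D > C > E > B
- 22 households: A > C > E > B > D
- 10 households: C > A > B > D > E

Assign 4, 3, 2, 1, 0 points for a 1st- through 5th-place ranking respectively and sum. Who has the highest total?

B: 15·3 + 11·1 + 20·4 + 31·1 + 27·4 + 10·0 + 22·1 + 10·2 = 317
A: 15·4 + 11·4 + 20·2 + 31·0 + 27·0 + 10·4 + 22·4 + 10·3 = 302
C: 15·2 + 11·0 + 20·3 + 31·4 + 27·2 + 10·2 + 22·3 + 10·4 = 394
D: 15·1 + 11·3 + 20·1 + 31·3 + 27·3 + 10·3 + 22·0 + 10·1 = 282
E: 15·0 + 11·2 + 20·0 + 31·2 + 27·1 + 10·1 + 22·2 + 10·0 = 165
C has the highest Borda score (394).

C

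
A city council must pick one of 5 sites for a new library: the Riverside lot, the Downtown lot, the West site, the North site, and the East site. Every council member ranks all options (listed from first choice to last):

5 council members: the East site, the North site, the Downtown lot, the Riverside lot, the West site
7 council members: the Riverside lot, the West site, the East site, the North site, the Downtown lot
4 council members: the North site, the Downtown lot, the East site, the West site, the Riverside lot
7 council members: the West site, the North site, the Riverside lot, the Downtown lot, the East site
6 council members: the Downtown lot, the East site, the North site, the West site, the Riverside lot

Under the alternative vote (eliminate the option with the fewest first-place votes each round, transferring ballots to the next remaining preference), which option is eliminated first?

the North site

Round 1: the Riverside lot 7, the Downtown lot 6, the West site 7, the North site 4, the East site 5. Eliminate the North site.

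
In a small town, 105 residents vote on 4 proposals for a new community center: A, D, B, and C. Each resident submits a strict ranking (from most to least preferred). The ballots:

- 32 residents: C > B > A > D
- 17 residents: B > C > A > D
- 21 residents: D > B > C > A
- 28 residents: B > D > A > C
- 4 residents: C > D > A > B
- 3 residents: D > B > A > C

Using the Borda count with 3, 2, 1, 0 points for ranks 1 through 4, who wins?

A: 32·1 + 17·1 + 21·0 + 28·1 + 4·1 + 3·1 = 84
D: 32·0 + 17·0 + 21·3 + 28·2 + 4·2 + 3·3 = 136
B: 32·2 + 17·3 + 21·2 + 28·3 + 4·0 + 3·2 = 247
C: 32·3 + 17·2 + 21·1 + 28·0 + 4·3 + 3·0 = 163
B has the highest Borda score (247).

B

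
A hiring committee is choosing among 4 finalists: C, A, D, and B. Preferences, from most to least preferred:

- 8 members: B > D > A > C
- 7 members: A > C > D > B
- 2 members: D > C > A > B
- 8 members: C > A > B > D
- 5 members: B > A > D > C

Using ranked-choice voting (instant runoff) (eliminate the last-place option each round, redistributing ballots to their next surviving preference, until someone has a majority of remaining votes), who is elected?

C

Round 1: C 8, A 7, D 2, B 13. Eliminate D.
Round 2: C 10, A 7, B 13. Eliminate A.
Round 3: C 17, B 13. C has a majority.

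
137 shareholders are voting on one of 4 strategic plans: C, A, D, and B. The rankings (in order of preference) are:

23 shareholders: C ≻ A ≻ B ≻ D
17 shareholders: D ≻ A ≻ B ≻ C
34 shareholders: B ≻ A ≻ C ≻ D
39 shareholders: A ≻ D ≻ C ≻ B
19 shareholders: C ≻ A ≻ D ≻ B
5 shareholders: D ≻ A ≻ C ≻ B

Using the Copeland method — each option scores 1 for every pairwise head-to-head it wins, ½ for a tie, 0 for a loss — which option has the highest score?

A

C: beats D and B; loses to A → score 2.
A: beats C, D, and B → score 3.
D: beats B; loses to C and A → score 1.
B: loses to C, A, and D → score 0.
A has the best pairwise record.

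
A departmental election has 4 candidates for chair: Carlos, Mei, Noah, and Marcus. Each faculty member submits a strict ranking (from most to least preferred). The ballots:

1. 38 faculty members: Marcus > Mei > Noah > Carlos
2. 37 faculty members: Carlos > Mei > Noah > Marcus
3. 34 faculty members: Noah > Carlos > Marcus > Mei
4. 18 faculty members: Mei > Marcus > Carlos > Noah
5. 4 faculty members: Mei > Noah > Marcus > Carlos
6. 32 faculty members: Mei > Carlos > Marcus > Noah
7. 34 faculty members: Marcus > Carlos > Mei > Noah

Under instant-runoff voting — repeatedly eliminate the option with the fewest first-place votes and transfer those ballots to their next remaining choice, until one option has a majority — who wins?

Carlos

Round 1: Carlos 37, Mei 54, Noah 34, Marcus 72. Eliminate Noah.
Round 2: Carlos 71, Mei 54, Marcus 72. Eliminate Mei.
Round 3: Carlos 103, Marcus 94. Carlos has a majority.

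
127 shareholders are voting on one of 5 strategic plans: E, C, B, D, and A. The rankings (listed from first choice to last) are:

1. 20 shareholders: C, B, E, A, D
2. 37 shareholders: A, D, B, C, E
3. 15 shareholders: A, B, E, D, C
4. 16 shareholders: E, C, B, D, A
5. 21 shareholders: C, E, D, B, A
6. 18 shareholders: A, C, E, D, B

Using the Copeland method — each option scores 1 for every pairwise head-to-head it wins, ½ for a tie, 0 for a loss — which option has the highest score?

A

E: beats D; loses to C, B, and A → score 1.
C: beats E, B, and D; loses to A → score 3.
B: beats E; loses to C, D, and A → score 1.
D: beats B; loses to E, C, and A → score 1.
A: beats E, C, B, and D → score 4.
A has the best pairwise record.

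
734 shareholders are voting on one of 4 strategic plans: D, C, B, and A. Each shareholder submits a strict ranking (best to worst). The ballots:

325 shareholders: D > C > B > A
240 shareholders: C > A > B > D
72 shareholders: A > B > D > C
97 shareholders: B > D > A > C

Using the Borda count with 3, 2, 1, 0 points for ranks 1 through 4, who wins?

D: 325·3 + 240·0 + 72·1 + 97·2 = 1241
C: 325·2 + 240·3 + 72·0 + 97·0 = 1370
B: 325·1 + 240·1 + 72·2 + 97·3 = 1000
A: 325·0 + 240·2 + 72·3 + 97·1 = 793
C has the highest Borda score (1370).

C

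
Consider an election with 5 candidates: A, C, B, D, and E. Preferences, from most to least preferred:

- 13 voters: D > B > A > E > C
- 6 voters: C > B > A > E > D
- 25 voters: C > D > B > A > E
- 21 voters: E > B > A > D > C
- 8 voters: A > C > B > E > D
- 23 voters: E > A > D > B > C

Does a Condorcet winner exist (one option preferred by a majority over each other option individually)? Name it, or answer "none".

Checking pairwise contests:
B beats A 65–31.
A beats C 65–31.
D beats B 61–35.
A beats D 58–38.
A beats E 52–44.
Every option loses at least one head-to-head, so there is no Condorcet winner.

none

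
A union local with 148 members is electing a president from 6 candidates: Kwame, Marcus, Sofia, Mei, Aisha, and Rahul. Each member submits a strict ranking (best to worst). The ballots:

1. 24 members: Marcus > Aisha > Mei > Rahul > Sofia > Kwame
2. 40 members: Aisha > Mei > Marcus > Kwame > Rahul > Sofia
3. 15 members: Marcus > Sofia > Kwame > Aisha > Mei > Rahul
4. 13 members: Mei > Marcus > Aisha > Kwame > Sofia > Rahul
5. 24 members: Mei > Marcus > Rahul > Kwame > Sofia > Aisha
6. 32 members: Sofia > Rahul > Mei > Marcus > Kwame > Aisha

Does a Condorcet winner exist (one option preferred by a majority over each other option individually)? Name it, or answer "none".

Checking pairwise contests:
Marcus beats Kwame 148–0.
Mei beats Marcus 109–39.
Kwame beats Sofia 77–71.
Aisha beats Mei 79–69.
Marcus beats Aisha 108–40.
Marcus beats Rahul 116–32.
Every option loses at least one head-to-head, so there is no Condorcet winner.

none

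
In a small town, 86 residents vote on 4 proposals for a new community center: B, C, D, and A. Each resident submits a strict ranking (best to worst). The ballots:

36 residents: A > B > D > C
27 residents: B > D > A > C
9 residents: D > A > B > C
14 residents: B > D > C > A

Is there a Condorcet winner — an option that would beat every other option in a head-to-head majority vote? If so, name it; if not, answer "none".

none

Checking pairwise contests:
A beats B 45–41.
B beats C 86–0.
B beats D 77–9.
D beats A 50–36.
Every option loses at least one head-to-head, so there is no Condorcet winner.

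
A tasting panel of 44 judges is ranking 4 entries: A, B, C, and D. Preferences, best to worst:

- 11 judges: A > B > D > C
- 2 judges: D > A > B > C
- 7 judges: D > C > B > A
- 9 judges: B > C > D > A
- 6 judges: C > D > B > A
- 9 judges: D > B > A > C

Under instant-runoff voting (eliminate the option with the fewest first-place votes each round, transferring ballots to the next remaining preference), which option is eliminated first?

Round 1: A 11, B 9, C 6, D 18. Eliminate C.

C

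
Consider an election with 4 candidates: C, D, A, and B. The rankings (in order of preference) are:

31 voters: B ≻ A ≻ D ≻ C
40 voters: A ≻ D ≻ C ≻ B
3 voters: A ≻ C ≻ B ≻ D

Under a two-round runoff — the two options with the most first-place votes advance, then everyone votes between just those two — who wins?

Round 1 first-place votes: C 0, D 0, A 43, B 31.
A and B advance.
Runoff: A is preferred to B by 43 voters; B by 31.
A wins the runoff.

A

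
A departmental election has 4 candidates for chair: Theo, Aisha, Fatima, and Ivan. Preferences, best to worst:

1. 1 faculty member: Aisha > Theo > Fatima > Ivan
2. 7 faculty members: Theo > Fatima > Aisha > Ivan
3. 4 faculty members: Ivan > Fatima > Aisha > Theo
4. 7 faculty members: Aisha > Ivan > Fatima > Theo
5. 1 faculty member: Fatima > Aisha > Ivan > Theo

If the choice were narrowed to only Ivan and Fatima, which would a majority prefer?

Ivan

Voters preferring Ivan to Fatima: 11; preferring Fatima to Ivan: 9.
Ivan wins the head-to-head.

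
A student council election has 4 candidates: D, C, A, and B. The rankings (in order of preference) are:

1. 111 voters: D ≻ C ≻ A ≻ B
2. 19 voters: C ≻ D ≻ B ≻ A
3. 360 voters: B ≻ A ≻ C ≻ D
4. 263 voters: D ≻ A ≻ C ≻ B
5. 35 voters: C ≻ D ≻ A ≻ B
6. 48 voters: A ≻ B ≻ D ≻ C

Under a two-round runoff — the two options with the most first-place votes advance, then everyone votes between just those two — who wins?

Round 1 first-place votes: D 374, C 54, A 48, B 360.
D and B advance.
Runoff: D is preferred to B by 428 voters; B by 408.
D wins the runoff.

D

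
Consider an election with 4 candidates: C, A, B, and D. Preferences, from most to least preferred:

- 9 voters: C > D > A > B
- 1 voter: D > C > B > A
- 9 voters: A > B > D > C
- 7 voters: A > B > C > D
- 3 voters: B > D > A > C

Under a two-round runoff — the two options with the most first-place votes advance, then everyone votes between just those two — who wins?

Round 1 first-place votes: C 9, A 16, B 3, D 1.
A and C advance.
Runoff: A is preferred to C by 19 voters; C by 10.
A wins the runoff.

A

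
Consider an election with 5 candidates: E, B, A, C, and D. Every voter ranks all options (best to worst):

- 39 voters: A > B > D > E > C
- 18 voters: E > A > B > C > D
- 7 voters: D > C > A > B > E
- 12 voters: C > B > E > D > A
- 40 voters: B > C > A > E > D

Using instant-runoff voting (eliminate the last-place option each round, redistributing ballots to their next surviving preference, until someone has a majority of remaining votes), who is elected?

Round 1: E 18, B 40, A 39, C 12, D 7. Eliminate D.
Round 2: E 18, B 40, A 39, C 19. Eliminate E.
Round 3: B 40, A 57, C 19. Eliminate C.
Round 4: B 52, A 64. A has a majority.

A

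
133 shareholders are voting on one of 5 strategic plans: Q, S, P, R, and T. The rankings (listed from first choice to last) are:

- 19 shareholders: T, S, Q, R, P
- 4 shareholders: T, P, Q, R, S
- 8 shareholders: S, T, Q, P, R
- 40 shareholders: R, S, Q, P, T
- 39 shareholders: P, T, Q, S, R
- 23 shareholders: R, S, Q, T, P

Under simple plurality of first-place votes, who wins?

First-place votes: Q 0, S 8, P 39, R 63, T 23.
R has the most first-place votes.

R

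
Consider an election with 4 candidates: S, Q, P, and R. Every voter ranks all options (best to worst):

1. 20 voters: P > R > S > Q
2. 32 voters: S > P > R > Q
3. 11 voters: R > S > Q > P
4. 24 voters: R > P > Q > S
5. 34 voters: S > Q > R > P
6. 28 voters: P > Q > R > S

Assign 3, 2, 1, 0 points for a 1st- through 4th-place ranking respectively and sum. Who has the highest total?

S: 20·1 + 32·3 + 11·2 + 24·0 + 34·3 + 28·0 = 240
Q: 20·0 + 32·0 + 11·1 + 24·1 + 34·2 + 28·2 = 159
P: 20·3 + 32·2 + 11·0 + 24·2 + 34·0 + 28·3 = 256
R: 20·2 + 32·1 + 11·3 + 24·3 + 34·1 + 28·1 = 239
P has the highest Borda score (256).

P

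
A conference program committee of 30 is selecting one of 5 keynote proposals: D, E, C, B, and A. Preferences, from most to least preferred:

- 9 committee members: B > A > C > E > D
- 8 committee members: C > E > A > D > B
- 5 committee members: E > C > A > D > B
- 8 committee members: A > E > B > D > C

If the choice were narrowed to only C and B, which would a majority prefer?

Voters preferring C to B: 13; preferring B to C: 17.
B wins the head-to-head.

B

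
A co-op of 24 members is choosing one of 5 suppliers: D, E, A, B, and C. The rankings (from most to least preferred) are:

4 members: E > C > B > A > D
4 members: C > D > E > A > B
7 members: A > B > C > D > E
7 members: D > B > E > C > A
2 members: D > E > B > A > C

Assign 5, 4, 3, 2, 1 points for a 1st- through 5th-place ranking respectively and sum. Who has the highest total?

D

D: 4·1 + 4·4 + 7·2 + 7·5 + 2·5 = 79
E: 4·5 + 4·3 + 7·1 + 7·3 + 2·4 = 68
A: 4·2 + 4·2 + 7·5 + 7·1 + 2·2 = 62
B: 4·3 + 4·1 + 7·4 + 7·4 + 2·3 = 78
C: 4·4 + 4·5 + 7·3 + 7·2 + 2·1 = 73
D has the highest Borda score (79).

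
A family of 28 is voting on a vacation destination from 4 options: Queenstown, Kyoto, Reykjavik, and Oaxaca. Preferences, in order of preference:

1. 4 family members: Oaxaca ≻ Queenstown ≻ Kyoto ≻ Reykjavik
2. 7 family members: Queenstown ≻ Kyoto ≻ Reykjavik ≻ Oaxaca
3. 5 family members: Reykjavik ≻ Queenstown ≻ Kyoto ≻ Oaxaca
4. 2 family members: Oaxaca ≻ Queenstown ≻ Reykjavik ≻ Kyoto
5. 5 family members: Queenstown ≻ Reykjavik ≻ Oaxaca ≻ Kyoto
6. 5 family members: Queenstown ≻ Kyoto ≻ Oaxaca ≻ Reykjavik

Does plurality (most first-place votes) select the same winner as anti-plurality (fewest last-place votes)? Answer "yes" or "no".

Plurality — first-place votes: Queenstown 17, Kyoto 0, Reykjavik 5, Oaxaca 6. Winner: Queenstown.
Anti-plurality — last-place votes: Queenstown 0, Kyoto 7, Reykjavik 9, Oaxaca 12. Winner: Queenstown.
The two methods agree.

yes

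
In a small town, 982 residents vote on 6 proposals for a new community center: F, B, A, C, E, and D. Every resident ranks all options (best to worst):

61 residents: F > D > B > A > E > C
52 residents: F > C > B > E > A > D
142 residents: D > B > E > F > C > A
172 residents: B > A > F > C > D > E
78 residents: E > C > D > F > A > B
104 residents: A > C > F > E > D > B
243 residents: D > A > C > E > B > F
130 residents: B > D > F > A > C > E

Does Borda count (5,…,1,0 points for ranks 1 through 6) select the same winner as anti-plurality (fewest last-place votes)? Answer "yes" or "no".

Borda — scores: F 2223, B 2660, A 2692, C 2281, E 1675, D 3199. Winner: D.
Anti-plurality — last-place votes: F 243, B 182, A 142, C 61, E 302, D 52. Winner: D.
The two methods agree.

yes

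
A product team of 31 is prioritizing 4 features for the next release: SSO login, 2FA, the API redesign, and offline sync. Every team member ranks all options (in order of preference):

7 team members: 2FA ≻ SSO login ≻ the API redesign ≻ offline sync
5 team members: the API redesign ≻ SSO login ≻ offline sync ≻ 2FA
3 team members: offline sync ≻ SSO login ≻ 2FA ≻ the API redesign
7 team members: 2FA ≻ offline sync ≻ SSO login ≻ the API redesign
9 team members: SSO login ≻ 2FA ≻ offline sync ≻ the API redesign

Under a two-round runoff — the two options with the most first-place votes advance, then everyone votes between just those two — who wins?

SSO login

Round 1 first-place votes: SSO login 9, 2FA 14, the API redesign 5, offline sync 3.
2FA and SSO login advance.
Runoff: 2FA is preferred to SSO login by 14 voters; SSO login by 17.
SSO login wins the runoff.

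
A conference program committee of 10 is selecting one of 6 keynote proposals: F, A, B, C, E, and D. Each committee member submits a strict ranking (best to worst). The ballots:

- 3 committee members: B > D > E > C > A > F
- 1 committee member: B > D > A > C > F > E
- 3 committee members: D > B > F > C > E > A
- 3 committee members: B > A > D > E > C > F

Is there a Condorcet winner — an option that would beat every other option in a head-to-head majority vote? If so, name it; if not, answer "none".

B vs F: 10–0 for B.
B vs A: 10–0 for B.
B vs C: 10–0 for B.
B vs E: 10–0 for B.
B vs D: 7–3 for B.
B beats every other option head-to-head.

B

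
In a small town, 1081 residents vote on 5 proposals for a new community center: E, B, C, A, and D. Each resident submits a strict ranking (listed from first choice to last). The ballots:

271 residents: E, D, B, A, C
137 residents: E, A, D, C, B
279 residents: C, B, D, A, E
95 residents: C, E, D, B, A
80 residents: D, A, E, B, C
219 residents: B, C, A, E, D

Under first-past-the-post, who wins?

First-place votes: E 408, B 219, C 374, A 0, D 80.
E has the most first-place votes.

E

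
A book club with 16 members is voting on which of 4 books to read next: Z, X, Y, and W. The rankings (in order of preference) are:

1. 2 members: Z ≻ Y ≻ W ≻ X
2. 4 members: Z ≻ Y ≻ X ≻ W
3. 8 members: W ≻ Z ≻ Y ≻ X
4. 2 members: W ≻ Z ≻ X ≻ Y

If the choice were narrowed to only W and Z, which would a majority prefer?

W

Voters preferring W to Z: 10; preferring Z to W: 6.
W wins the head-to-head.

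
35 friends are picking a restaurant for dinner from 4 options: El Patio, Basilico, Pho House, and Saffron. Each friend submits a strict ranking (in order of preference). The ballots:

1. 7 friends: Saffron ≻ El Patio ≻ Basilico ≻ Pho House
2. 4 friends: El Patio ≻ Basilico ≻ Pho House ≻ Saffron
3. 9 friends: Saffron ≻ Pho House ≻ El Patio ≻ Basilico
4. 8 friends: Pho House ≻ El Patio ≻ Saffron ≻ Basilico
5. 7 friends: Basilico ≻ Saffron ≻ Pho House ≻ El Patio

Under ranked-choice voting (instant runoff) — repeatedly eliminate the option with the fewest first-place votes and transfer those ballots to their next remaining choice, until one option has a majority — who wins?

Saffron

Round 1: El Patio 4, Basilico 7, Pho House 8, Saffron 16. Eliminate El Patio.
Round 2: Basilico 11, Pho House 8, Saffron 16. Eliminate Pho House.
Round 3: Basilico 11, Saffron 24. Saffron has a majority.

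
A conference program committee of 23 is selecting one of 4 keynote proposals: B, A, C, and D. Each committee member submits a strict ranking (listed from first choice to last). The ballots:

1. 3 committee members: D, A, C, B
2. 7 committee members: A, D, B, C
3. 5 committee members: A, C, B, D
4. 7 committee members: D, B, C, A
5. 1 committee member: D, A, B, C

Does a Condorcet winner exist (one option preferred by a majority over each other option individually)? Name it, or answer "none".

A vs B: 16–7 for A.
A vs C: 16–7 for A.
A vs D: 12–11 for A.
A beats every other option head-to-head.

A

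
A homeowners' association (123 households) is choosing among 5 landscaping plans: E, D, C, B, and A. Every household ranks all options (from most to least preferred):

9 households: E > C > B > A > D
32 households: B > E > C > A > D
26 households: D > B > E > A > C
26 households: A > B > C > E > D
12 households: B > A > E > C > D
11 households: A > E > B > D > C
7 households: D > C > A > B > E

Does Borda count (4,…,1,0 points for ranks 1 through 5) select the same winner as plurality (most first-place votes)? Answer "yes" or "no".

Borda — scores: E 267, D 143, C 176, B 379, A 265. Winner: B.
Plurality — first-place votes: E 9, D 33, C 0, B 44, A 37. Winner: B.
The two methods agree.

yes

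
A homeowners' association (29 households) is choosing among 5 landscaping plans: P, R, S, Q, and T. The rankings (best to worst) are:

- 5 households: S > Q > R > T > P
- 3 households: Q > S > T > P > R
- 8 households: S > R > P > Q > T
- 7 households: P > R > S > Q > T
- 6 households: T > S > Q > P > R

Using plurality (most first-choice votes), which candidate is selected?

S

First-place votes: P 7, R 0, S 13, Q 3, T 6.
S has the most first-place votes.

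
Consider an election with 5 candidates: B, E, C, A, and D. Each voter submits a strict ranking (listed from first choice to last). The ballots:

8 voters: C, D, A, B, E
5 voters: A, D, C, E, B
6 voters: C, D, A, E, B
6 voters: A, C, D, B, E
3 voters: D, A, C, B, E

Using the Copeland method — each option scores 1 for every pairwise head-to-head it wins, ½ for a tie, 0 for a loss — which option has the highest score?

C

B: beats E; loses to C, A, and D → score 1.
E: loses to B, C, A, and D → score 0.
C: beats B, E, and D; ties A → score 3.5.
A: beats B and E; ties C; loses to D → score 2.5.
D: beats B, E, and A; loses to C → score 3.
C has the best pairwise record.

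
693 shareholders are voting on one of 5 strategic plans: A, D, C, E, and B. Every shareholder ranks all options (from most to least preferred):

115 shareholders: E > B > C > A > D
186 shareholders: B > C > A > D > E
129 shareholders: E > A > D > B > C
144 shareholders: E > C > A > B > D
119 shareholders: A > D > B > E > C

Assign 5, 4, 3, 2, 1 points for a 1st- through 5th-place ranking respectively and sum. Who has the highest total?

E

A: 115·2 + 186·3 + 129·4 + 144·3 + 119·5 = 2331
D: 115·1 + 186·2 + 129·3 + 144·1 + 119·4 = 1494
C: 115·3 + 186·4 + 129·1 + 144·4 + 119·1 = 1913
E: 115·5 + 186·1 + 129·5 + 144·5 + 119·2 = 2364
B: 115·4 + 186·5 + 129·2 + 144·2 + 119·3 = 2293
E has the highest Borda score (2364).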